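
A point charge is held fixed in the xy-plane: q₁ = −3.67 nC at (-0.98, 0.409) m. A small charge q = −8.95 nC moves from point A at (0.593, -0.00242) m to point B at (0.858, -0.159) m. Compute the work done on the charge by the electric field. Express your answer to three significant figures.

2.81×10⁻⁸ J

The work done by the electric force is W_field = −ΔU = −q(V_B − V_A) = q(V_A − V_B).
At A: distance to the source charge is 1.63 m; V_A = kq₁/r = -20.3 V.
At B: distance to the source charge is 1.92 m; V_B = kq₁/r = -17.2 V.
ΔV = V_B − V_A = 3.14 V.
W_field = −qΔV = −(-8.95×10⁻⁹ C)(3.14 V) = 2.81×10⁻⁸ J.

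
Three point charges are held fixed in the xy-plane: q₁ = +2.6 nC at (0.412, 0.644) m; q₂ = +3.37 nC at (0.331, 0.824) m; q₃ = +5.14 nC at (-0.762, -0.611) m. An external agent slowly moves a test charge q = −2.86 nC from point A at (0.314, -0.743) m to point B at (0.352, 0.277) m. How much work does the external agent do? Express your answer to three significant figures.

-2.06×10⁻⁷ J

For quasistatic motion the external work equals the change in potential energy: W_ext = qΔV = q(V_B − V_A).
At A: distances to the source charges are 1.39 m, 1.57 m, 1.08 m; V_A = Σ kqᵢ/rᵢ = 78.8 V.
At B: distances to the source charges are 0.372 m, 0.547 m, 1.42 m; V_B = Σ kqᵢ/rᵢ = 151 V.
ΔV = V_B − V_A = 71.9 V.
W_ext = qΔV = (-2.86×10⁻⁹ C)(71.9 V) = -2.06×10⁻⁷ J.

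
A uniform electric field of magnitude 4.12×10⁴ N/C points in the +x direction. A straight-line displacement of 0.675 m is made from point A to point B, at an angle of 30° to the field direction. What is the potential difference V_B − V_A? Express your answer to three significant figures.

Only the component of displacement along E changes the potential: ΔV = −E·d·cosθ.
ΔV = −(4.12×10⁴ V/m)(0.675 m)cos30° = -2.41×10⁴ V.

-2.41×10⁴ V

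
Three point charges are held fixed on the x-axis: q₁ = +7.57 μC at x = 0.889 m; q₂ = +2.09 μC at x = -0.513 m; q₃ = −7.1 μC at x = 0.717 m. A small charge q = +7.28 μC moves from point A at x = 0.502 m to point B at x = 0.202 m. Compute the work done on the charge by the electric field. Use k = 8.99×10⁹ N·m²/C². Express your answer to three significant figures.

The work done by the electric force is W_field = −ΔU = −q(V_B − V_A) = q(V_A − V_B).
At A: distances to the source charges are 0.387 m, 1.02 m, 0.215 m; V_A = Σ kqᵢ/rᵢ = -1.03×10⁵ V.
At B: distances to the source charges are 0.687 m, 0.715 m, 0.515 m; V_B = Σ kqᵢ/rᵢ = 1400 V.
ΔV = V_B − V_A = 1.04×10⁵ V.
W_field = −qΔV = −(7.28×10⁻⁶ C)(1.04×10⁵ V) = -0.757 J.

-0.757 J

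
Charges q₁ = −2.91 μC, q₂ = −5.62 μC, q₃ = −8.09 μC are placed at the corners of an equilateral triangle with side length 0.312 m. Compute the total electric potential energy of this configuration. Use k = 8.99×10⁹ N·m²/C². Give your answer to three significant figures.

2.46 J

The assembly work is the sum of pairwise potential energies, U = Σ_{i<j} kqᵢqⱼ/rᵢⱼ.
All three pair separations equal the side length, 0.312 m.
U = (0.471) + (0.678) + (1.31) = 2.46 J.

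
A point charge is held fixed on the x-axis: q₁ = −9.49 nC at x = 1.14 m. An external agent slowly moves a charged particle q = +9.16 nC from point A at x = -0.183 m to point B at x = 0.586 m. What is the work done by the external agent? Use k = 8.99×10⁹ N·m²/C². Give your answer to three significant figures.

For quasistatic motion the external work equals the change in potential energy: W_ext = qΔV = q(V_B − V_A).
At A: distance to the source charge is 1.32 m; V_A = kq₁/r = -64.5 V.
At B: distance to the source charge is 0.554 m; V_B = kq₁/r = -154 V.
ΔV = V_B − V_A = -89.5 V.
W_ext = qΔV = (9.16×10⁻⁹ C)(-89.5 V) = -8.20×10⁻⁷ J.

-8.20×10⁻⁷ J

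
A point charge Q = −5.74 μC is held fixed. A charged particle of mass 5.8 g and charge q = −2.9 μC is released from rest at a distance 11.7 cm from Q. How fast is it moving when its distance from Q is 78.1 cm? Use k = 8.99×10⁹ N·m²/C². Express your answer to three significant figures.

19.4 m/s

Only the electrostatic force acts, so mechanical energy is conserved: ½mv² = U₁ − U₂ = kQq(1/r₁ − 1/r₂).
U₁ − U₂ = (8.99×10⁹ N·m²/C²)(-5.74×10⁻⁶ C)(-2.90×10⁻⁶ C)(1/0.117 − 1/0.781) = 1.09 J.
v = √(2·1.09/5.80×10⁻³) = 19.4 m/s.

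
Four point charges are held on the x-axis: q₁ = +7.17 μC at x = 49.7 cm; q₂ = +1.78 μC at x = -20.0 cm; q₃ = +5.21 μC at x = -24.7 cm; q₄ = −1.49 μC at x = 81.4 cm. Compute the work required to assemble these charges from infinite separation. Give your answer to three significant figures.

The assembly work is the sum of pairwise potential energies, U = Σ_{i<j} kqᵢqⱼ/rᵢⱼ.
Pair separations: r₁₂ = 0.697 m, r₁₃ = 0.744 m, r₁₄ = 0.317 m, r₂₃ = 0.0470 m, r₂₄ = 1.01 m, r₃₄ = 1.06 m.
Summing all 6 pair terms gives U = 2.00 J.

2.00 J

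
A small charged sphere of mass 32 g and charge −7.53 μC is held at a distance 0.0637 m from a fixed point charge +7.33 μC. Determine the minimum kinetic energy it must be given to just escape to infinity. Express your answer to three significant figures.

7.79 J

To just escape, total mechanical energy must reach zero at infinity: ½mv²_min + U = 0, so ½mv²_min = −U = |kQq|/r.
|U| = |kQq|/r = (8.99×10⁹ N·m²/C²)(7.33×10⁻⁶)(7.53×10⁻⁶)/(0.0637) = 7.79 J.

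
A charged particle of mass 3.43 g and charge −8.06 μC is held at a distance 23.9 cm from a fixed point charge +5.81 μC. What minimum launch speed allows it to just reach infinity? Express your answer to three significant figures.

32.0 m/s

To just escape, total mechanical energy must reach zero at infinity: ½mv²_min + U = 0, so ½mv²_min = −U = |kQq|/r.
|U| = |kQq|/r = (8.99×10⁹ N·m²/C²)(5.81×10⁻⁶)(8.06×10⁻⁶)/(0.239) = 1.76 J.
v_min = √(2|U|/m) = √(2·1.76/3.43×10⁻³) = 32.0 m/s.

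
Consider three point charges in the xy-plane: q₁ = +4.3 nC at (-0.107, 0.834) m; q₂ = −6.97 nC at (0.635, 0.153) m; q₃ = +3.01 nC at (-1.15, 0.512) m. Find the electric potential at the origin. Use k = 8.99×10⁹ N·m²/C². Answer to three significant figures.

The total potential is the scalar sum of each charge's contribution, V = Σ kqᵢ/rᵢ.
Distances from the field point to each charge: r₁ = 0.841 m, r₂ = 0.653 m, r₃ = 1.26 m.
V = k[(4.30×10⁻⁹)/(0.841) + (-6.97×10⁻⁹)/(0.653) + (3.01×10⁻⁹)/(1.26)] = -28.5 V.

-28.5 V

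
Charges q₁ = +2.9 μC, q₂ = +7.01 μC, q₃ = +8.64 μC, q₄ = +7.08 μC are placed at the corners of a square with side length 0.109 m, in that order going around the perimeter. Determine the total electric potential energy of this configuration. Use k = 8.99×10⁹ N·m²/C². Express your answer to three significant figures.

The assembly work is the sum of pairwise potential energies, U = Σ_{i<j} kqᵢqⱼ/rᵢⱼ.
The four side pairs have separation 0.109 m and the two diagonal pairs 0.154 m.
Summing all 6 pair terms gives U = 17.8 J.

17.8 J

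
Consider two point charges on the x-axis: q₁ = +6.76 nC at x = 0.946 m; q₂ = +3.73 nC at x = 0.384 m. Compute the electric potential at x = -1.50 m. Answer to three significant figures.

42.6 V

Electric potential is a scalar, so the contributions from each charge add algebraically: V = Σ kqᵢ/rᵢ.
Distances from the field point to each charge: r₁ = 2.45 m, r₂ = 1.88 m.
V = k[(6.76×10⁻⁹)/(2.45) + (3.73×10⁻⁹)/(1.88)] = 42.6 V.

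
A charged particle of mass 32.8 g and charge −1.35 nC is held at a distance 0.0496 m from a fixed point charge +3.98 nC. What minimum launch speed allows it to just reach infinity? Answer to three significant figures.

7.71×10⁻³ m/s

To just escape, total mechanical energy must reach zero at infinity: ½mv²_min + U = 0, so ½mv²_min = −U = |kQq|/r.
|U| = |kQq|/r = (8.99×10⁹ N·m²/C²)(3.98×10⁻⁹)(1.35×10⁻⁹)/(0.0496) = 9.74×10⁻⁷ J.
v_min = √(2|U|/m) = √(2·9.74×10⁻⁷/0.0328) = 7.71×10⁻³ m/s.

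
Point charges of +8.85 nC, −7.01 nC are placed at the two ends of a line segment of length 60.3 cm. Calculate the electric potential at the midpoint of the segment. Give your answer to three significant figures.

54.9 V

Electric potential is a scalar, so the contributions from each charge add algebraically: V = Σ kqᵢ/rᵢ.
Each charge is 0.301 m from the midpoint.
V = k[(8.85×10⁻⁹)/(0.301) + (-7.01×10⁻⁹)/(0.301)] = 54.9 V.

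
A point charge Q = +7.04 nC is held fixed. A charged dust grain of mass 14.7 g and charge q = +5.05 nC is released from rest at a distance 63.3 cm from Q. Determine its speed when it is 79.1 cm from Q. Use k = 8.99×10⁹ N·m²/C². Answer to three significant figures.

3.70×10⁻³ m/s

Only the electrostatic force acts, so mechanical energy is conserved: ½mv² = U₁ − U₂ = kQq(1/r₁ − 1/r₂).
U₁ − U₂ = (8.99×10⁹ N·m²/C²)(7.04×10⁻⁹ C)(5.05×10⁻⁹ C)(1/0.633 − 1/0.791) = 1.01×10⁻⁷ J.
v = √(2·1.01×10⁻⁷/0.0147) = 3.70×10⁻³ m/s.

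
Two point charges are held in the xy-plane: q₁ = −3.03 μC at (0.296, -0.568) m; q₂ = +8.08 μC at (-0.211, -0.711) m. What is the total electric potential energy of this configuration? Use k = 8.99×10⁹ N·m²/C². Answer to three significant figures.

-0.418 J

The assembly work is the sum of pairwise potential energies, U = Σ_{i<j} kqᵢqⱼ/rᵢⱼ.
Pair separations: r₁₂ = 0.527 m.
U = (-0.418) = -0.418 J.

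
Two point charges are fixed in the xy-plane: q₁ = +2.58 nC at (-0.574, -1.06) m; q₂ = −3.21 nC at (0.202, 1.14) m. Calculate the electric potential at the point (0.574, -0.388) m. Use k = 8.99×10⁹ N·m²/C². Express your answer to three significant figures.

-0.914 V

The total potential is the scalar sum of each charge's contribution, V = Σ kqᵢ/rᵢ.
Distances from the field point to each charge: r₁ = 1.33 m, r₂ = 1.57 m.
V = k[(2.58×10⁻⁹)/(1.33) + (-3.21×10⁻⁹)/(1.57)] = -0.914 V.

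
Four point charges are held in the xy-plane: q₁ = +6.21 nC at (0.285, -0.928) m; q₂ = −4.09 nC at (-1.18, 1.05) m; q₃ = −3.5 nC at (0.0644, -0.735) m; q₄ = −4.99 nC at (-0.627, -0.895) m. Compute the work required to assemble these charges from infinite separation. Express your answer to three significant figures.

-6.94×10⁻⁷ J

The assembly work is the sum of pairwise potential energies, U = Σ_{i<j} kqᵢqⱼ/rᵢⱼ.
Pair separations: r₁₂ = 2.46 m, r₁₃ = 0.293 m, r₁₄ = 0.913 m, r₂₃ = 2.18 m, r₂₄ = 2.02 m, r₃₄ = 0.710 m.
Summing all 6 pair terms gives U = -6.94×10⁻⁷ J.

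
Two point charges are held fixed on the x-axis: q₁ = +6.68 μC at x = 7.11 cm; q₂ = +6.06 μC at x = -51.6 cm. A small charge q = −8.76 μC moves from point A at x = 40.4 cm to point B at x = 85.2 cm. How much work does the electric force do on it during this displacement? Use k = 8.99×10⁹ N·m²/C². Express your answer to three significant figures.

The work done by the electric force is W_field = −ΔU = −q(V_B − V_A) = q(V_A − V_B).
At A: distances to the source charges are 0.333 m, 0.920 m; V_A = Σ kqᵢ/rᵢ = 2.40×10⁵ V.
At B: distances to the source charges are 0.781 m, 1.37 m; V_B = Σ kqᵢ/rᵢ = 1.17×10⁵ V.
ΔV = V_B − V_A = -1.23×10⁵ V.
W_field = −qΔV = −(-8.76×10⁻⁶ C)(-1.23×10⁵ V) = -1.08 J.

-1.08 J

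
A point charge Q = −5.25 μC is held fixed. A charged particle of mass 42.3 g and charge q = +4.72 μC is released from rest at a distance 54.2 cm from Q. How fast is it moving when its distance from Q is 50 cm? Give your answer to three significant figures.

1.28 m/s

Only the electrostatic force acts, so mechanical energy is conserved: ½mv² = U₁ − U₂ = kQq(1/r₁ − 1/r₂).
U₁ − U₂ = (8.99×10⁹ N·m²/C²)(-5.25×10⁻⁶ C)(4.72×10⁻⁶ C)(1/0.542 − 1/0.500) = 0.0345 J.
v = √(2·0.0345/0.0423) = 1.28 m/s.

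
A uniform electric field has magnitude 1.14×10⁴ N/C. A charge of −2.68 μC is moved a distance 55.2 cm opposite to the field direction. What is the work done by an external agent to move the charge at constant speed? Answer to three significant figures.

-0.0169 J

The potential change for a displacement 55.2 cm opposite to the field direction is ΔV = +Ed = 6290 V.
W_ext = qΔV = -0.0169 J.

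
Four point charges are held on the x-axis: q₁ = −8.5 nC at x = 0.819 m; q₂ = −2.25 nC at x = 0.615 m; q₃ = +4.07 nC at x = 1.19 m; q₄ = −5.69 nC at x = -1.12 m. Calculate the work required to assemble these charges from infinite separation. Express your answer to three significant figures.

6.18×10⁻⁸ J

The work to assemble the configuration equals its total potential energy, U = Σ kqᵢqⱼ/rᵢⱼ over all pairs.
Pair separations: r₁₂ = 0.204 m, r₁₃ = 0.371 m, r₁₄ = 1.94 m, r₂₃ = 0.575 m, r₂₄ = 1.74 m, r₃₄ = 2.31 m.
Summing all 6 pair terms gives U = 6.18×10⁻⁸ J.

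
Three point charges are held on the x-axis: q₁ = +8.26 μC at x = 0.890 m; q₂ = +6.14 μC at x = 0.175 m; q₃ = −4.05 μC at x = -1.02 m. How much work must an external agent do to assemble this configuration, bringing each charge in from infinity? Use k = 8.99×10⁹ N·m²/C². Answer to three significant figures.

0.293 J

The assembly work is the sum of pairwise potential energies, U = Σ_{i<j} kqᵢqⱼ/rᵢⱼ.
Pair separations: r₁₂ = 0.715 m, r₁₃ = 1.91 m, r₂₃ = 1.20 m.
U = (0.638) + (-0.157) + (-0.187) = 0.293 J.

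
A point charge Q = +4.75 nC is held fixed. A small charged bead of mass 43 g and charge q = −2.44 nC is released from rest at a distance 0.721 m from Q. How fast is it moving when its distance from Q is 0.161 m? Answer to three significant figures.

Only the electrostatic force acts, so mechanical energy is conserved: ½mv² = U₁ − U₂ = kQq(1/r₁ − 1/r₂).
U₁ − U₂ = (8.99×10⁹ N·m²/C²)(4.75×10⁻⁹ C)(-2.44×10⁻⁹ C)(1/0.721 − 1/0.161) = 5.03×10⁻⁷ J.
v = √(2·5.03×10⁻⁷/0.0430) = 4.84×10⁻³ m/s.

4.84×10⁻³ m/s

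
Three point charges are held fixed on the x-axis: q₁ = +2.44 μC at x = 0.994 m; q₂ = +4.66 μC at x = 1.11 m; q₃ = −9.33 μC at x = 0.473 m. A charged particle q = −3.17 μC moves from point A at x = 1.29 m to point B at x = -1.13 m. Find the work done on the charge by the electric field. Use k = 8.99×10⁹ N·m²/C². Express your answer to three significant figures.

-0.721 J

The work done by the electric force is W_field = −ΔU = −q(V_B − V_A) = q(V_A − V_B).
At A: distances to the source charges are 0.296 m, 0.180 m, 0.817 m; V_A = Σ kqᵢ/rᵢ = 2.04×10⁵ V.
At B: distances to the source charges are 2.12 m, 2.24 m, 1.60 m; V_B = Σ kqᵢ/rᵢ = -2.33×10⁴ V.
ΔV = V_B − V_A = -2.27×10⁵ V.
W_field = −qΔV = −(-3.17×10⁻⁶ C)(-2.27×10⁵ V) = -0.721 J.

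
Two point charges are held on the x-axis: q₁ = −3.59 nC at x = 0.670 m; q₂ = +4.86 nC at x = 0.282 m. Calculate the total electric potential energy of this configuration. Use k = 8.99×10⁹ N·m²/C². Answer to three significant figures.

-4.04×10⁻⁷ J

The assembly work is the sum of pairwise potential energies, U = Σ_{i<j} kqᵢqⱼ/rᵢⱼ.
Pair separations: r₁₂ = 0.388 m.
U = (-4.04×10⁻⁷) = -4.04×10⁻⁷ J.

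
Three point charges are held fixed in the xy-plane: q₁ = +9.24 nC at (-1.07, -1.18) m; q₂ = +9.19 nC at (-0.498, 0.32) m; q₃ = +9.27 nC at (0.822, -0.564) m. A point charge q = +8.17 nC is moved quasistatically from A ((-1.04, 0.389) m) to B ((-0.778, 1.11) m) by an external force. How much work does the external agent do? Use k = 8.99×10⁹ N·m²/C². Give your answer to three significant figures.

-6.00×10⁻⁷ J

For quasistatic motion the external work equals the change in potential energy: W_ext = qΔV = q(V_B − V_A).
At A: distances to the source charges are 1.57 m, 0.546 m, 2.09 m; V_A = Σ kqᵢ/rᵢ = 244 V.
At B: distances to the source charges are 2.31 m, 0.838 m, 2.32 m; V_B = Σ kqᵢ/rᵢ = 171 V.
ΔV = V_B − V_A = -73.4 V.
W_ext = qΔV = (8.17×10⁻⁹ C)(-73.4 V) = -6.00×10⁻⁷ J.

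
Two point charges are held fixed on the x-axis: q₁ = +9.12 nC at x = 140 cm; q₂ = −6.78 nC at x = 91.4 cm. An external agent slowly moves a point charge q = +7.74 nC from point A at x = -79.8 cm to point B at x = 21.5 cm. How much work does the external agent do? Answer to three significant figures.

-1.53×10⁻⁷ J

For quasistatic motion the external work equals the change in potential energy: W_ext = qΔV = q(V_B − V_A).
At A: distances to the source charges are 2.20 m, 1.71 m; V_A = Σ kqᵢ/rᵢ = 1.70 V.
At B: distances to the source charges are 1.18 m, 0.699 m; V_B = Σ kqᵢ/rᵢ = -18.0 V.
ΔV = V_B − V_A = -19.7 V.
W_ext = qΔV = (7.74×10⁻⁹ C)(-19.7 V) = -1.53×10⁻⁷ J.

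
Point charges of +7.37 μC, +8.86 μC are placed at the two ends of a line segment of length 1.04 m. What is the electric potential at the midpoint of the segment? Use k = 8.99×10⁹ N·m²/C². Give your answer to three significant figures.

Electric potential is a scalar, so the contributions from each charge add algebraically: V = Σ kqᵢ/rᵢ.
Each charge is 0.520 m from the midpoint.
V = k[(7.37×10⁻⁶)/(0.520) + (8.86×10⁻⁶)/(0.520)] = 2.81×10⁵ V.

2.81×10⁵ V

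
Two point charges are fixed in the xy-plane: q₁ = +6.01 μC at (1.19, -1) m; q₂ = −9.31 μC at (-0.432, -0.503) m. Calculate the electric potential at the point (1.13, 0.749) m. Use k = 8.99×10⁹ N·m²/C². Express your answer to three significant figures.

Electric potential is a scalar, so the contributions from each charge add algebraically: V = Σ kqᵢ/rᵢ.
Distances from the field point to each charge: r₁ = 1.75 m, r₂ = 2.00 m.
V = k[(6.01×10⁻⁶)/(1.75) + (-9.31×10⁻⁶)/(2.00)] = -1.09×10⁴ V.

-1.09×10⁴ V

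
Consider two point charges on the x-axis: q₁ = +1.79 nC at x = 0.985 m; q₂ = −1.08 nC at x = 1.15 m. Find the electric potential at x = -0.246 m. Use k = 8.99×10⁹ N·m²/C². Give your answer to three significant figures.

6.12 V

The total potential is the scalar sum of each charge's contribution, V = Σ kqᵢ/rᵢ.
Distances from the field point to each charge: r₁ = 1.23 m, r₂ = 1.40 m.
V = k[(1.79×10⁻⁹)/(1.23) + (-1.08×10⁻⁹)/(1.40)] = 6.12 V.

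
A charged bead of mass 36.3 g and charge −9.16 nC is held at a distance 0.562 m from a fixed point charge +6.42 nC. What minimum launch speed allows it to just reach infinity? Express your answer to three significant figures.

To just escape, total mechanical energy must reach zero at infinity: ½mv²_min + U = 0, so ½mv²_min = −U = |kQq|/r.
|U| = |kQq|/r = (8.99×10⁹ N·m²/C²)(6.42×10⁻⁹)(9.16×10⁻⁹)/(0.562) = 9.41×10⁻⁷ J.
v_min = √(2|U|/m) = √(2·9.41×10⁻⁷/0.0363) = 7.20×10⁻³ m/s.

7.20×10⁻³ m/s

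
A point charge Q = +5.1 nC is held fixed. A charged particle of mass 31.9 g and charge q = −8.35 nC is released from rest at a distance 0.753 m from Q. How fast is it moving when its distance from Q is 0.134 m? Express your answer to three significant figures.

0.0121 m/s

Only the electrostatic force acts, so mechanical energy is conserved: ½mv² = U₁ − U₂ = kQq(1/r₁ − 1/r₂).
U₁ − U₂ = (8.99×10⁹ N·m²/C²)(5.10×10⁻⁹ C)(-8.35×10⁻⁹ C)(1/0.753 − 1/0.134) = 2.35×10⁻⁶ J.
v = √(2·2.35×10⁻⁶/0.0319) = 0.0121 m/s.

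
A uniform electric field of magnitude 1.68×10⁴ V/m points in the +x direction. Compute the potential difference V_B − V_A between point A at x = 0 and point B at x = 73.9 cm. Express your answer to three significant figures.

-1.24×10⁴ V

In a uniform field, potential decreases in the direction of E: V_B − V_A = −E·Δx.
V_B − V_A = −(1.68×10⁴ V/m)(0.739 m) = -1.24×10⁴ V.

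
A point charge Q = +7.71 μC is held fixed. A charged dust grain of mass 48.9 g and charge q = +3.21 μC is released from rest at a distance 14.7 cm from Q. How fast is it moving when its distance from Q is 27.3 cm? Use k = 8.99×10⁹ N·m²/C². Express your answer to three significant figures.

Only the electrostatic force acts, so mechanical energy is conserved: ½mv² = U₁ − U₂ = kQq(1/r₁ − 1/r₂).
U₁ − U₂ = (8.99×10⁹ N·m²/C²)(7.71×10⁻⁶ C)(3.21×10⁻⁶ C)(1/0.147 − 1/0.273) = 0.699 J.
v = √(2·0.699/0.0489) = 5.35 m/s.

5.35 m/s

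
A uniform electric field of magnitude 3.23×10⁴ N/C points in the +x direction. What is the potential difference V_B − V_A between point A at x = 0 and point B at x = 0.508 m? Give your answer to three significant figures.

-1.64×10⁴ V

In a uniform field, potential decreases in the direction of E: V_B − V_A = −E·Δx.
V_B − V_A = −(3.23×10⁴ V/m)(0.508 m) = -1.64×10⁴ V.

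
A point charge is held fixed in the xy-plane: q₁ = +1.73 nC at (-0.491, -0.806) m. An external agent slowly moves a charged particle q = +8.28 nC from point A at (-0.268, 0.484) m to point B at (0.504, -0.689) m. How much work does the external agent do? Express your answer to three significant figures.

3.02×10⁻⁸ J

For quasistatic motion the external work equals the change in potential energy: W_ext = qΔV = q(V_B − V_A).
At A: distance to the source charge is 1.31 m; V_A = kq₁/r = 11.9 V.
At B: distance to the source charge is 1.00 m; V_B = kq₁/r = 15.5 V.
ΔV = V_B − V_A = 3.64 V.
W_ext = qΔV = (8.28×10⁻⁹ C)(3.64 V) = 3.02×10⁻⁸ J.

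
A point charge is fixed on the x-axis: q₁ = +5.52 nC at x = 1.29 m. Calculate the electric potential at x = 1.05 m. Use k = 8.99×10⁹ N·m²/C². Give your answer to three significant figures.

The total potential is the scalar sum of each charge's contribution, V = Σ kqᵢ/rᵢ.
V = k[(5.52×10⁻⁹)/(0.240)] = 207 V.

207 V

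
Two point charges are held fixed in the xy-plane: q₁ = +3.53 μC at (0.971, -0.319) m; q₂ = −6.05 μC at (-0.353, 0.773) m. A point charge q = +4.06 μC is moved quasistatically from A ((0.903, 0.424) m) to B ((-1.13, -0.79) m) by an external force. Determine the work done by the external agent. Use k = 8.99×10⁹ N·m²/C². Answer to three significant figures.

For quasistatic motion the external work equals the change in potential energy: W_ext = qΔV = q(V_B − V_A).
At A: distances to the source charges are 0.746 m, 1.30 m; V_A = Σ kqᵢ/rᵢ = 811 V.
At B: distances to the source charges are 2.15 m, 1.75 m; V_B = Σ kqᵢ/rᵢ = -1.64×10⁴ V.
ΔV = V_B − V_A = -1.72×10⁴ V.
W_ext = qΔV = (4.06×10⁻⁶ C)(-1.72×10⁴ V) = -0.0700 J.

-0.0700 J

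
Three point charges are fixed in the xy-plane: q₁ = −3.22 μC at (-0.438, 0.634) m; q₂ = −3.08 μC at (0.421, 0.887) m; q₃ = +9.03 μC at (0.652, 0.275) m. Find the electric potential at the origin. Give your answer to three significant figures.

4.90×10⁴ V

The total potential is the scalar sum of each charge's contribution, V = Σ kqᵢ/rᵢ.
Distances from the field point to each charge: r₁ = 0.771 m, r₂ = 0.982 m, r₃ = 0.708 m.
V = k[(-3.22×10⁻⁶)/(0.771) + (-3.08×10⁻⁶)/(0.982) + (9.03×10⁻⁶)/(0.708)] = 4.90×10⁴ V.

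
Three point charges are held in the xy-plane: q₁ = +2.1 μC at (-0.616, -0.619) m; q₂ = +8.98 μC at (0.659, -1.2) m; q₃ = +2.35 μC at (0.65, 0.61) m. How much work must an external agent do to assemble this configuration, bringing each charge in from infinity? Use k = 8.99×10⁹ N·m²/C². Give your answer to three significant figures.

The work to assemble the configuration equals its total potential energy, U = Σ kqᵢqⱼ/rᵢⱼ over all pairs.
Pair separations: r₁₂ = 1.40 m, r₁₃ = 1.76 m, r₂₃ = 1.81 m.
U = (0.121) + (0.0251) + (0.105) = 0.251 J.

0.251 J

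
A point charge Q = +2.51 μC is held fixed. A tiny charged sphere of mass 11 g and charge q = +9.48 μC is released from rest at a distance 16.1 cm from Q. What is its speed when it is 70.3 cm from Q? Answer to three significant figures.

Only the electrostatic force acts, so mechanical energy is conserved: ½mv² = U₁ − U₂ = kQq(1/r₁ − 1/r₂).
U₁ − U₂ = (8.99×10⁹ N·m²/C²)(2.51×10⁻⁶ C)(9.48×10⁻⁶ C)(1/0.161 − 1/0.703) = 1.02 J.
v = √(2·1.02/0.0110) = 13.6 m/s.

13.6 m/s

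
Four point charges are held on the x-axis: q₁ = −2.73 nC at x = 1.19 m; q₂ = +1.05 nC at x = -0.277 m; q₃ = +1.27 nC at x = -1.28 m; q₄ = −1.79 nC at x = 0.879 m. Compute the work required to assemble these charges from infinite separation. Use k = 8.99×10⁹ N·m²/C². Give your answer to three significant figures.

The assembly work is the sum of pairwise potential energies, U = Σ_{i<j} kqᵢqⱼ/rᵢⱼ.
Pair separations: r₁₂ = 1.47 m, r₁₃ = 2.47 m, r₁₄ = 0.311 m, r₂₃ = 1.00 m, r₂₄ = 1.16 m, r₃₄ = 2.16 m.
Summing all 6 pair terms gives U = 9.89×10⁻⁸ J.

9.89×10⁻⁸ J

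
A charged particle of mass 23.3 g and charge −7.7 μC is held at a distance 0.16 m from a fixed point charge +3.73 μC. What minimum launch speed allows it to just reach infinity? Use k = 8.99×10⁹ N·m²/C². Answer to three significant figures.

To just escape, total mechanical energy must reach zero at infinity: ½mv²_min + U = 0, so ½mv²_min = −U = |kQq|/r.
|U| = |kQq|/r = (8.99×10⁹ N·m²/C²)(3.73×10⁻⁶)(7.70×10⁻⁶)/(0.160) = 1.61 J.
v_min = √(2|U|/m) = √(2·1.61/0.0233) = 11.8 m/s.

11.8 m/s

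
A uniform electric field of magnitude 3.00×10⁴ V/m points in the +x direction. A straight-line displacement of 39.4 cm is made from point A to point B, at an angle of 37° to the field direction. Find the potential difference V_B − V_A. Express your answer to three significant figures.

-9440 V

Only the component of displacement along E changes the potential: ΔV = −E·d·cosθ.
ΔV = −(3.00×10⁴ V/m)(0.394 m)cos37° = -9440 V.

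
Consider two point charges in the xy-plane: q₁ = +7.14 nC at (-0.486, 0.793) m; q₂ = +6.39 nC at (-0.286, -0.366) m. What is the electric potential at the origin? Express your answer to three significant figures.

193 V

The total potential is the scalar sum of each charge's contribution, V = Σ kqᵢ/rᵢ.
Distances from the field point to each charge: r₁ = 0.930 m, r₂ = 0.464 m.
V = k[(7.14×10⁻⁹)/(0.930) + (6.39×10⁻⁹)/(0.464)] = 193 V.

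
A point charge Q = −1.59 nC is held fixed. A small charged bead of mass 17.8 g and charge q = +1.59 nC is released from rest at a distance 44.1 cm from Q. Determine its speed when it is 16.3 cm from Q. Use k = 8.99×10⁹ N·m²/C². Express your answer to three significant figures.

3.14×10⁻³ m/s

Only the electrostatic force acts, so mechanical energy is conserved: ½mv² = U₁ − U₂ = kQq(1/r₁ − 1/r₂).
U₁ − U₂ = (8.99×10⁹ N·m²/C²)(-1.59×10⁻⁹ C)(1.59×10⁻⁹ C)(1/0.441 − 1/0.163) = 8.79×10⁻⁸ J.
v = √(2·8.79×10⁻⁸/0.0178) = 3.14×10⁻³ m/s.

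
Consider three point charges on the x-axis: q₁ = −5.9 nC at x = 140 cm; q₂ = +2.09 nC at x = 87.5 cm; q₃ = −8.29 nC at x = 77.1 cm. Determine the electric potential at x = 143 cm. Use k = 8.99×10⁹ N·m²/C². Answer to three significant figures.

The total potential is the scalar sum of each charge's contribution, V = Σ kqᵢ/rᵢ.
Distances from the field point to each charge: r₁ = 0.0300 m, r₂ = 0.555 m, r₃ = 0.659 m.
V = k[(-5.90×10⁻⁹)/(0.0300) + (2.09×10⁻⁹)/(0.555) + (-8.29×10⁻⁹)/(0.659)] = -1850 V.

-1850 V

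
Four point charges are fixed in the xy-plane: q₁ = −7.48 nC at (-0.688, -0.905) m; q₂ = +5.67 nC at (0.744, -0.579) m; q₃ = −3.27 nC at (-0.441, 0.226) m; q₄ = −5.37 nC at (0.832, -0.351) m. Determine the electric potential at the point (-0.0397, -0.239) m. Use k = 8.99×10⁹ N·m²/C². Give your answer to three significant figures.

-115 V

The total potential is the scalar sum of each charge's contribution, V = Σ kqᵢ/rᵢ.
Distances from the field point to each charge: r₁ = 0.929 m, r₂ = 0.854 m, r₃ = 0.614 m, r₄ = 0.879 m.
V = k[(-7.48×10⁻⁹)/(0.929) + (5.67×10⁻⁹)/(0.854) + (-3.27×10⁻⁹)/(0.614) + (-5.37×10⁻⁹)/(0.879)] = -115 V.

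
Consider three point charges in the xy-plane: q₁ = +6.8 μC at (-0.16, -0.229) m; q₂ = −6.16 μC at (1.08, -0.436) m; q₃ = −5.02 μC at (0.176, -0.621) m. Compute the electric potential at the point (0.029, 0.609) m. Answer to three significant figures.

The total potential is the scalar sum of each charge's contribution, V = Σ kqᵢ/rᵢ.
Distances from the field point to each charge: r₁ = 0.859 m, r₂ = 1.48 m, r₃ = 1.24 m.
V = k[(6.80×10⁻⁶)/(0.859) + (-6.16×10⁻⁶)/(1.48) + (-5.02×10⁻⁶)/(1.24)] = -2630 V.

-2630 V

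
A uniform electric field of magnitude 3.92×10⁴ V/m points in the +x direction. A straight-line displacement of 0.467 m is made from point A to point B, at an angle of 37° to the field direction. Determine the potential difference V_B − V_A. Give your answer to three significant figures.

Only the component of displacement along E changes the potential: ΔV = −E·d·cosθ.
ΔV = −(3.92×10⁴ V/m)(0.467 m)cos37° = -1.46×10⁴ V.

-1.46×10⁴ V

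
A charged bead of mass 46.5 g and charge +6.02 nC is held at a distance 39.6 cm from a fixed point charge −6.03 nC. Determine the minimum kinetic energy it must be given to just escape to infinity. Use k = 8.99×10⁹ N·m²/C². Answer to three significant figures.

To just escape, total mechanical energy must reach zero at infinity: ½mv²_min + U = 0, so ½mv²_min = −U = |kQq|/r.
|U| = |kQq|/r = (8.99×10⁹ N·m²/C²)(6.03×10⁻⁹)(6.02×10⁻⁹)/(0.396) = 8.24×10⁻⁷ J.

8.24×10⁻⁷ J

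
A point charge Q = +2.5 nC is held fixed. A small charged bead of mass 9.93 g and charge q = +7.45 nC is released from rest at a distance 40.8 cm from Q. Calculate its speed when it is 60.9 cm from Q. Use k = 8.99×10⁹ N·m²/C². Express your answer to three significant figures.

5.22×10⁻³ m/s

Only the electrostatic force acts, so mechanical energy is conserved: ½mv² = U₁ − U₂ = kQq(1/r₁ − 1/r₂).
U₁ − U₂ = (8.99×10⁹ N·m²/C²)(2.50×10⁻⁹ C)(7.45×10⁻⁹ C)(1/0.408 − 1/0.609) = 1.35×10⁻⁷ J.
v = √(2·1.35×10⁻⁷/9.93×10⁻³) = 5.22×10⁻³ m/s.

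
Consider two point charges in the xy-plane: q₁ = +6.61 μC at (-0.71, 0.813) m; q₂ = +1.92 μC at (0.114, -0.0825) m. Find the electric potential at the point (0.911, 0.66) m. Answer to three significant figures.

Electric potential is a scalar, so the contributions from each charge add algebraically: V = Σ kqᵢ/rᵢ.
Distances from the field point to each charge: r₁ = 1.63 m, r₂ = 1.09 m.
V = k[(6.61×10⁻⁶)/(1.63) + (1.92×10⁻⁶)/(1.09)] = 5.23×10⁴ V.

5.23×10⁴ V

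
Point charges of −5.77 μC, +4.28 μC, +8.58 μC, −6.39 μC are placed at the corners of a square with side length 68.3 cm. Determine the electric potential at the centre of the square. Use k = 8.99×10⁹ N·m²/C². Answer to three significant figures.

The total potential is the scalar sum of each charge's contribution, V = Σ kqᵢ/rᵢ.
The distance from each corner to the centre is a√2/2 = 0.483 m.
V = k[(-5.77×10⁻⁶)/(0.483) + (4.28×10⁻⁶)/(0.483) + (8.58×10⁻⁶)/(0.483) + (-6.39×10⁻⁶)/(0.483)] = 1.30×10⁴ V.

1.30×10⁴ V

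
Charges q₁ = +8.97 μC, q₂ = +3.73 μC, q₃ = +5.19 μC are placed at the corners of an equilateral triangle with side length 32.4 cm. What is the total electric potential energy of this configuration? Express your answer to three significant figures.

2.76 J

The assembly work is the sum of pairwise potential energies, U = Σ_{i<j} kqᵢqⱼ/rᵢⱼ.
All three pair separations equal the side length, 0.324 m.
U = (0.928) + (1.29) + (0.537) = 2.76 J.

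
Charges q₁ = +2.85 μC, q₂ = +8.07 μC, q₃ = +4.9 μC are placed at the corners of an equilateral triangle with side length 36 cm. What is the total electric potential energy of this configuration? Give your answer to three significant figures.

The assembly work is the sum of pairwise potential energies, U = Σ_{i<j} kqᵢqⱼ/rᵢⱼ.
All three pair separations equal the side length, 0.360 m.
U = (0.574) + (0.349) + (0.987) = 1.91 J.

1.91 J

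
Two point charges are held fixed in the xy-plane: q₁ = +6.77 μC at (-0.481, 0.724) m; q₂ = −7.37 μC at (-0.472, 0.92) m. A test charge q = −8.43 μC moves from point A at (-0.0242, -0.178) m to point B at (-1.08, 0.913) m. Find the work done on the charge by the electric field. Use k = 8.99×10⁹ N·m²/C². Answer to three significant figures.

The work done by the electric force is W_field = −ΔU = −q(V_B − V_A) = q(V_A − V_B).
At A: distances to the source charges are 1.01 m, 1.19 m; V_A = Σ kqᵢ/rᵢ = 4320 V.
At B: distances to the source charges are 0.628 m, 0.608 m; V_B = Σ kqᵢ/rᵢ = -1.21×10⁴ V.
ΔV = V_B − V_A = -1.64×10⁴ V.
W_field = −qΔV = −(-8.43×10⁻⁶ C)(-1.64×10⁴ V) = -0.138 J.

-0.138 J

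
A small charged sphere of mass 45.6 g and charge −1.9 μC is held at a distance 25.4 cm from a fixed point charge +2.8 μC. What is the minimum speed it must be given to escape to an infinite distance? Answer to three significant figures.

To just escape, total mechanical energy must reach zero at infinity: ½mv²_min + U = 0, so ½mv²_min = −U = |kQq|/r.
|U| = |kQq|/r = (8.99×10⁹ N·m²/C²)(2.80×10⁻⁶)(1.90×10⁻⁶)/(0.254) = 0.188 J.
v_min = √(2|U|/m) = √(2·0.188/0.0456) = 2.87 m/s.

2.87 m/s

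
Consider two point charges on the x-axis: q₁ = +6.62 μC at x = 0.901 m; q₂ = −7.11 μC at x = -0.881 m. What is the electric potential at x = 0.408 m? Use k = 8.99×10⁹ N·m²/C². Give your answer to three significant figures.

The total potential is the scalar sum of each charge's contribution, V = Σ kqᵢ/rᵢ.
Distances from the field point to each charge: r₁ = 0.493 m, r₂ = 1.29 m.
V = k[(6.62×10⁻⁶)/(0.493) + (-7.11×10⁻⁶)/(1.29)] = 7.11×10⁴ V.

7.11×10⁴ V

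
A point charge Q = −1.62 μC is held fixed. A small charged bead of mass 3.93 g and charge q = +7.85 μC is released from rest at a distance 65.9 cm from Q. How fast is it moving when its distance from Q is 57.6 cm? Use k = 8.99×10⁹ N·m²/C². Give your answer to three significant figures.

3.57 m/s

Only the electrostatic force acts, so mechanical energy is conserved: ½mv² = U₁ − U₂ = kQq(1/r₁ − 1/r₂).
U₁ − U₂ = (8.99×10⁹ N·m²/C²)(-1.62×10⁻⁶ C)(7.85×10⁻⁶ C)(1/0.659 − 1/0.576) = 0.0250 J.
v = √(2·0.0250/3.93×10⁻³) = 3.57 m/s.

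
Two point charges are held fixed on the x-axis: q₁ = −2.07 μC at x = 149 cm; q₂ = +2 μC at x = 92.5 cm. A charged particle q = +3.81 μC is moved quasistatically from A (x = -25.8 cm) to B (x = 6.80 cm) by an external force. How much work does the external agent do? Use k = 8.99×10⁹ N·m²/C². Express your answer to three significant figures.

For quasistatic motion the external work equals the change in potential energy: W_ext = qΔV = q(V_B − V_A).
At A: distances to the source charges are 1.75 m, 1.18 m; V_A = Σ kqᵢ/rᵢ = 4550 V.
At B: distances to the source charges are 1.42 m, 0.857 m; V_B = Σ kqᵢ/rᵢ = 7890 V.
ΔV = V_B − V_A = 3340 V.
W_ext = qΔV = (3.81×10⁻⁶ C)(3340 V) = 0.0127 J.

0.0127 J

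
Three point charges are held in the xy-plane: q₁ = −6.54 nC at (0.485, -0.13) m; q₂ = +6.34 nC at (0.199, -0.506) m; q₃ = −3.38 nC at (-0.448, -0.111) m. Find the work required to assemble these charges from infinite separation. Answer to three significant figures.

The work to assemble the configuration equals its total potential energy, U = Σ kqᵢqⱼ/rᵢⱼ over all pairs.
Pair separations: r₁₂ = 0.472 m, r₁₃ = 0.933 m, r₂₃ = 0.758 m.
U = (-7.89×10⁻⁷) + (2.13×10⁻⁷) + (-2.54×10⁻⁷) = -8.30×10⁻⁷ J.

-8.30×10⁻⁷ J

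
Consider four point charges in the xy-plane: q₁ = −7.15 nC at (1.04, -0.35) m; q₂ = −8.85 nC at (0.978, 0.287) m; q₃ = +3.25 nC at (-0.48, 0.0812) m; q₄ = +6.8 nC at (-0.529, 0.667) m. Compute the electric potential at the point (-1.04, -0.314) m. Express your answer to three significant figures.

The total potential is the scalar sum of each charge's contribution, V = Σ kqᵢ/rᵢ.
Distances from the field point to each charge: r₁ = 2.08 m, r₂ = 2.11 m, r₃ = 0.685 m, r₄ = 1.11 m.
V = k[(-7.15×10⁻⁹)/(2.08) + (-8.85×10⁻⁹)/(2.11) + (3.25×10⁻⁹)/(0.685) + (6.80×10⁻⁹)/(1.11)] = 29.2 V.

29.2 V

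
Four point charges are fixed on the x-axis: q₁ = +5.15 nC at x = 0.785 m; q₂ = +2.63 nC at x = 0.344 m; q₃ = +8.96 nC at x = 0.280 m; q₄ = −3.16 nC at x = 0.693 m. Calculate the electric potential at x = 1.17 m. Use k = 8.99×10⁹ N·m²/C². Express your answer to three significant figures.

180 V

The total potential is the scalar sum of each charge's contribution, V = Σ kqᵢ/rᵢ.
Distances from the field point to each charge: r₁ = 0.385 m, r₂ = 0.826 m, r₃ = 0.890 m, r₄ = 0.477 m.
V = k[(5.15×10⁻⁹)/(0.385) + (2.63×10⁻⁹)/(0.826) + (8.96×10⁻⁹)/(0.890) + (-3.16×10⁻⁹)/(0.477)] = 180 V.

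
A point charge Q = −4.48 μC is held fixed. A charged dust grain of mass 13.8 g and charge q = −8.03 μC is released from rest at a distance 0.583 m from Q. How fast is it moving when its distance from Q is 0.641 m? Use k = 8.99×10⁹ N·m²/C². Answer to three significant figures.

Only the electrostatic force acts, so mechanical energy is conserved: ½mv² = U₁ − U₂ = kQq(1/r₁ − 1/r₂).
U₁ − U₂ = (8.99×10⁹ N·m²/C²)(-4.48×10⁻⁶ C)(-8.03×10⁻⁶ C)(1/0.583 − 1/0.641) = 0.0502 J.
v = √(2·0.0502/0.0138) = 2.70 m/s.

2.70 m/s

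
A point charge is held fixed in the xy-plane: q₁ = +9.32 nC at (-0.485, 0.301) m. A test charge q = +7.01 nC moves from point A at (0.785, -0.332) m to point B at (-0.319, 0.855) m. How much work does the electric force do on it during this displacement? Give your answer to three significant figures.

The work done by the electric force is W_field = −ΔU = −q(V_B − V_A) = q(V_A − V_B).
At A: distance to the source charge is 1.42 m; V_A = kq₁/r = 59.0 V.
At B: distance to the source charge is 0.578 m; V_B = kq₁/r = 145 V.
ΔV = V_B − V_A = 85.8 V.
W_field = −qΔV = −(7.01×10⁻⁹ C)(85.8 V) = -6.02×10⁻⁷ J.

-6.02×10⁻⁷ J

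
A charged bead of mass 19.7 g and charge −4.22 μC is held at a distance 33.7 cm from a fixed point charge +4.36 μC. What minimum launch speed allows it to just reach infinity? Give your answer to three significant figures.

7.06 m/s

To just escape, total mechanical energy must reach zero at infinity: ½mv²_min + U = 0, so ½mv²_min = −U = |kQq|/r.
|U| = |kQq|/r = (8.99×10⁹ N·m²/C²)(4.36×10⁻⁶)(4.22×10⁻⁶)/(0.337) = 0.491 J.
v_min = √(2|U|/m) = √(2·0.491/0.0197) = 7.06 m/s.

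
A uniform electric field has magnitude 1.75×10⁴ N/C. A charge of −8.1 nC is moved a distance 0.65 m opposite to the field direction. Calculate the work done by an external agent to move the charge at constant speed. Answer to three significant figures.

-9.21×10⁻⁵ J

The potential change for a displacement 0.65 m opposite to the field direction is ΔV = +Ed = 1.14×10⁴ V.
W_ext = qΔV = -9.21×10⁻⁵ J.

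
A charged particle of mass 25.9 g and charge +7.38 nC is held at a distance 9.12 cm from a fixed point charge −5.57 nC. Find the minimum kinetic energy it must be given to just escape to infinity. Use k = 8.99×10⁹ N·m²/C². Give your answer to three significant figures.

To just escape, total mechanical energy must reach zero at infinity: ½mv²_min + U = 0, so ½mv²_min = −U = |kQq|/r.
|U| = |kQq|/r = (8.99×10⁹ N·m²/C²)(5.57×10⁻⁹)(7.38×10⁻⁹)/(0.0912) = 4.05×10⁻⁶ J.

4.05×10⁻⁶ J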